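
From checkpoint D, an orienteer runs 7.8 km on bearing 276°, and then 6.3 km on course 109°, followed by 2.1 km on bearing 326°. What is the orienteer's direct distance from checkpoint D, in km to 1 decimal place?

3.0 km

Leg 1 (276°, 7.8 km): east 7.8 sin 276° = -7.76, north 7.8 cos 276° = 0.82
Leg 2 (109°, 6.3 km): east 6.3 sin 109° = 5.96, north 6.3 cos 109° = -2.05
Leg 3 (326°, 2.1 km): east 2.1 sin 326° = -1.17, north 2.1 cos 326° = 1.74
Net: -2.97 east, 0.51 north. Distance = √((-2.97)² + (0.51)²) = 3.017 km.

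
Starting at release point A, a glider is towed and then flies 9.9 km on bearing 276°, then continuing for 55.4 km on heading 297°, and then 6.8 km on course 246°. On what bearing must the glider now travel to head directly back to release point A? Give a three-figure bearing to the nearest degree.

110°

Leg 1 (276°, 9.9 km): east 9.9 sin 276° = -9.85, north 9.9 cos 276° = 1.03
Leg 2 (297°, 55.4 km): east 55.4 sin 297° = -49.36, north 55.4 cos 297° = 25.15
Leg 3 (246°, 6.8 km): east 6.8 sin 246° = -6.21, north 6.8 cos 246° = -2.77
Net displacement: -65.42 east, 23.42 north. Direction back to start is (65.42, -23.42): bearing = atan2(65.42, -23.42) mod 360° = 109.70° ≈ 110°.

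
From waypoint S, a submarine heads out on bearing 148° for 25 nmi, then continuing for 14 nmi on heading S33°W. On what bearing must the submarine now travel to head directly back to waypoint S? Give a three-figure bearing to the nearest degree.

Leg 1 (148°, 25 nmi): east 25 sin 148° = 13.25, north 25 cos 148° = -21.20
Leg 2 (S33°W, 14 nmi): east 14 sin 213° = -7.62, north 14 cos 213° = -11.74
Net displacement: 5.62 east, -32.94 north. Direction back to start is (-5.62, 32.94): bearing = atan2(-5.62, 32.94) mod 360° = 350.31° ≈ 350°.

350°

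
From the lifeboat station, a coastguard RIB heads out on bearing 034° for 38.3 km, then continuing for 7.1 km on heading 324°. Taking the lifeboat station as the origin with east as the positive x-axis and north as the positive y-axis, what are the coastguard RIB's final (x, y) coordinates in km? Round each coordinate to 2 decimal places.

(17.24, 37.50)

Leg 1 (034°, 38.3 km): east 38.3 sin 34° = 21.42, north 38.3 cos 34° = 31.75
Leg 2 (324°, 7.1 km): east 7.1 sin 324° = -4.17, north 7.1 cos 324° = 5.74
Summing: 17.24 km east, 37.50 km north → (17.24, 37.50).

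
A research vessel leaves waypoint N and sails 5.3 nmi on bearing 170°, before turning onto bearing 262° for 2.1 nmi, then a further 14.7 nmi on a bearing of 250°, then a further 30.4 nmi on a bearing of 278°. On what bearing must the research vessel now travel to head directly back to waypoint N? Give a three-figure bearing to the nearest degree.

Leg 1 (170°, 5.3 nmi): east 5.3 sin 170° = 0.92, north 5.3 cos 170° = -5.22
Leg 2 (262°, 2.1 nmi): east 2.1 sin 262° = -2.08, north 2.1 cos 262° = -0.29
Leg 3 (250°, 14.7 nmi): east 14.7 sin 250° = -13.81, north 14.7 cos 250° = -5.03
Leg 4 (278°, 30.4 nmi): east 30.4 sin 278° = -30.10, north 30.4 cos 278° = 4.23
Net displacement: -45.08 east, -6.31 north. Direction back to start is (45.08, 6.31): bearing = atan2(45.08, 6.31) mod 360° = 82.03° ≈ 082°.

082°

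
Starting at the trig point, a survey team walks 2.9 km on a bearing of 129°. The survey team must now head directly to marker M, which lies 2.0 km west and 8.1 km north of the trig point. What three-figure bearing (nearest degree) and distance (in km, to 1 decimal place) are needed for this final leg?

337°, 10.8 km

Leg 1 (129°, 2.9 km): east 2.9 sin 129° = 2.25, north 2.9 cos 129° = -1.83
Current position: (2.25, -1.83). Target: (-2.0, 8.1). Remaining: Δeast = -4.25, Δnorth = 9.93.
Bearing = atan2(-4.25, 9.93) mod 360° = 336.80°; distance = √((-4.25)² + (9.93)²) = 10.798 km.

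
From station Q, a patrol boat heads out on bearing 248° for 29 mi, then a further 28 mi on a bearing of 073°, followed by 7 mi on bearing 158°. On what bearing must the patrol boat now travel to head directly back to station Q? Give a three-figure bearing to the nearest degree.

345°

Leg 1 (248°, 29 mi): east 29 sin 248° = -26.89, north 29 cos 248° = -10.86
Leg 2 (073°, 28 mi): east 28 sin 73° = 26.78, north 28 cos 73° = 8.19
Leg 3 (158°, 7 mi): east 7 sin 158° = 2.62, north 7 cos 158° = -6.49
Net displacement: 2.51 east, -9.17 north. Direction back to start is (-2.51, 9.17): bearing = atan2(-2.51, 9.17) mod 360° = 344.69° ≈ 345°.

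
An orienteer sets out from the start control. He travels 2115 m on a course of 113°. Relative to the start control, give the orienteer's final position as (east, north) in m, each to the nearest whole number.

Leg 1 (113°, 2115 m): east 2115 sin 113° = 1946.87, north 2115 cos 113° = -826.40
Summing: 1946.87 m east, -826.40 m north → (1947, -826).

(1947, -826)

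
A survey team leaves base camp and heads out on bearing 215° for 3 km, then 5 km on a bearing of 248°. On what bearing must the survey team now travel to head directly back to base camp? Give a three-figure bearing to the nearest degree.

056°

Leg 1 (215°, 3 km): east 3 sin 215° = -1.72, north 3 cos 215° = -2.46
Leg 2 (248°, 5 km): east 5 sin 248° = -4.64, north 5 cos 248° = -1.87
Net displacement: -6.36 east, -4.33 north. Direction back to start is (6.36, 4.33): bearing = atan2(6.36, 4.33) mod 360° = 55.74° ≈ 056°.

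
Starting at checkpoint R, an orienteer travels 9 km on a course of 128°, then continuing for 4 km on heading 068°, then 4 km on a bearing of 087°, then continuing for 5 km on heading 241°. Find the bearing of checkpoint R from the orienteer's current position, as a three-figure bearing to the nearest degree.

Leg 1 (128°, 9 km): east 9 sin 128° = 7.09, north 9 cos 128° = -5.54
Leg 2 (068°, 4 km): east 4 sin 68° = 3.71, north 4 cos 68° = 1.50
Leg 3 (087°, 4 km): east 4 sin 87° = 3.99, north 4 cos 87° = 0.21
Leg 4 (241°, 5 km): east 5 sin 241° = -4.37, north 5 cos 241° = -2.42
Net displacement: 10.42 east, -6.26 north. Direction back to start is (-10.42, 6.26): bearing = atan2(-10.42, 6.26) mod 360° = 300.98° ≈ 301°.

301°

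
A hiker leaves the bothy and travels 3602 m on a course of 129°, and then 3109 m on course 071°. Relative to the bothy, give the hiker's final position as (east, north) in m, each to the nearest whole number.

(5739, -1255)

Leg 1 (129°, 3602 m): east 3602 sin 129° = 2799.28, north 3602 cos 129° = -2266.81
Leg 2 (071°, 3109 m): east 3109 sin 71° = 2939.62, north 3109 cos 71° = 1012.19
Summing: 5738.90 m east, -1254.62 m north → (5739, -1255).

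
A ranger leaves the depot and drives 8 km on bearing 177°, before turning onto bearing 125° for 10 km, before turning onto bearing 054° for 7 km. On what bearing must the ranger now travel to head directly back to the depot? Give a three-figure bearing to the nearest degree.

304°

Leg 1 (177°, 8 km): east 8 sin 177° = 0.42, north 8 cos 177° = -7.99
Leg 2 (125°, 10 km): east 10 sin 125° = 8.19, north 10 cos 125° = -5.74
Leg 3 (054°, 7 km): east 7 sin 54° = 5.66, north 7 cos 54° = 4.11
Net displacement: 14.27 east, -9.61 north. Direction back to start is (-14.27, 9.61): bearing = atan2(-14.27, 9.61) mod 360° = 303.95° ≈ 304°.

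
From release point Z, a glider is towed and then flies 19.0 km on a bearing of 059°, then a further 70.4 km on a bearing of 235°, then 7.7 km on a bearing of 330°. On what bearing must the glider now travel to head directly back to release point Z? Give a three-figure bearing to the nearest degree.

062°

Leg 1 (059°, 19.0 km): east 19.0 sin 59° = 16.29, north 19.0 cos 59° = 9.79
Leg 2 (235°, 70.4 km): east 70.4 sin 235° = -57.67, north 70.4 cos 235° = -40.38
Leg 3 (330°, 7.7 km): east 7.7 sin 330° = -3.85, north 7.7 cos 330° = 6.67
Net displacement: -45.23 east, -23.93 north. Direction back to start is (45.23, 23.93): bearing = atan2(45.23, 23.93) mod 360° = 62.12° ≈ 062°.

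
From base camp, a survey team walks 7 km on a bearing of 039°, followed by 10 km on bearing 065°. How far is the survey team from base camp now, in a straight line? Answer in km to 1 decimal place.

16.6 km

Leg 1 (039°, 7 km): east 7 sin 39° = 4.41, north 7 cos 39° = 5.44
Leg 2 (065°, 10 km): east 10 sin 65° = 9.06, north 10 cos 65° = 4.23
Net: 13.47 east, 9.67 north. Distance = √((13.47)² + (9.67)²) = 16.578 km.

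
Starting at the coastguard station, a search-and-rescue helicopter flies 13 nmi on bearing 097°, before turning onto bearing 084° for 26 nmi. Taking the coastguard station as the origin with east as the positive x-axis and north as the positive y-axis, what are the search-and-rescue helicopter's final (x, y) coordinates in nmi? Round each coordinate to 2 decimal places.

Leg 1 (097°, 13 nmi): east 13 sin 97° = 12.90, north 13 cos 97° = -1.58
Leg 2 (084°, 26 nmi): east 26 sin 84° = 25.86, north 26 cos 84° = 2.72
Summing: 38.76 nmi east, 1.13 nmi north → (38.76, 1.13).

(38.76, 1.13)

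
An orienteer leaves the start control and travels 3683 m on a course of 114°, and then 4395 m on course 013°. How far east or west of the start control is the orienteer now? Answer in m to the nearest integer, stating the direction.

4353 m east

Leg 1 (114°, 3683 m): east 3683 sin 114° = 3364.59, north 3683 cos 114° = -1498.01
Leg 2 (013°, 4395 m): east 4395 sin 13° = 988.66, north 4395 cos 13° = 4282.36
Net east component: 4353.25 m.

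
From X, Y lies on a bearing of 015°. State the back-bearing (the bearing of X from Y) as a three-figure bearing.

195°

Back-bearing = 015° + 180° = 195°.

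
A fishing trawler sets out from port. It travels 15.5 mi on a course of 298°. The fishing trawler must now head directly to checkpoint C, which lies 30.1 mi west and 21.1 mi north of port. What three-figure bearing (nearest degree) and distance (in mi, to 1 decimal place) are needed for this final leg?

310°, 21.5 mi

Leg 1 (298°, 15.5 mi): east 15.5 sin 298° = -13.69, north 15.5 cos 298° = 7.28
Current position: (-13.69, 7.28). Target: (-30.1, 21.1). Remaining: Δeast = -16.41, Δnorth = 13.82.
Bearing = atan2(-16.41, 13.82) mod 360° = 310.10°; distance = √((-16.41)² + (13.82)²) = 21.460 mi.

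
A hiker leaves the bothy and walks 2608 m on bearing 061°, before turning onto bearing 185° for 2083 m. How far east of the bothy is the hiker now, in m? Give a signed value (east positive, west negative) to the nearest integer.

2099 m

Leg 1 (061°, 2608 m): east 2608 sin 61° = 2281.01, north 2608 cos 61° = 1264.38
Leg 2 (185°, 2083 m): east 2083 sin 185° = -181.55, north 2083 cos 185° = -2075.07
Net east component: 2099.46 m.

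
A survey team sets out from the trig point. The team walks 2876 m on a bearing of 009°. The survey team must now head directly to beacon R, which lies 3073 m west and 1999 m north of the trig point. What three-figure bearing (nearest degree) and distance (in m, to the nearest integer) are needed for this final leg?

Leg 1 (009°, 2876 m): east 2876 sin 9° = 449.91, north 2876 cos 9° = 2840.59
Current position: (449.91, 2840.59). Target: (-3073, 1999). Remaining: Δeast = -3522.91, Δnorth = -841.59.
Bearing = atan2(-3522.91, -841.59) mod 360° = 256.56°; distance = √((-3522.91)² + (-841.59)²) = 3622.035 m.

257°, 3622 m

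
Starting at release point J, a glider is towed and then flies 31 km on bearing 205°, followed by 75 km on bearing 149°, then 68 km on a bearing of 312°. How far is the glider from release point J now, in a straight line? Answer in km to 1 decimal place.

53.1 km

Leg 1 (205°, 31 km): east 31 sin 205° = -13.10, north 31 cos 205° = -28.10
Leg 2 (149°, 75 km): east 75 sin 149° = 38.63, north 75 cos 149° = -64.29
Leg 3 (312°, 68 km): east 68 sin 312° = -50.53, north 68 cos 312° = 45.50
Net: -25.01 east, -46.88 north. Distance = √((-25.01)² + (-46.88)²) = 53.135 km.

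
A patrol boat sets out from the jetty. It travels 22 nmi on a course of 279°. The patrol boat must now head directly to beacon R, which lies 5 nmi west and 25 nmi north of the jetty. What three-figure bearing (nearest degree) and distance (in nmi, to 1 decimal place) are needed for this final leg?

Leg 1 (279°, 22 nmi): east 22 sin 279° = -21.73, north 22 cos 279° = 3.44
Current position: (-21.73, 3.44). Target: (-5, 25). Remaining: Δeast = 16.73, Δnorth = 21.56.
Bearing = atan2(16.73, 21.56) mod 360° = 37.81°; distance = √((16.73)² + (21.56)²) = 27.288 nmi.

038°, 27.3 nmi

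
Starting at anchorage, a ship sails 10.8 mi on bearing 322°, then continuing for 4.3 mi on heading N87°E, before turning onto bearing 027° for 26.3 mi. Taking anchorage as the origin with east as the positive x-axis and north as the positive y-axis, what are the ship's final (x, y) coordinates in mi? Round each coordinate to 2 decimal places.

(9.58, 32.17)

Leg 1 (322°, 10.8 mi): east 10.8 sin 322° = -6.65, north 10.8 cos 322° = 8.51
Leg 2 (N87°E, 4.3 mi): east 4.3 sin 87° = 4.29, north 4.3 cos 87° = 0.23
Leg 3 (027°, 26.3 mi): east 26.3 sin 27° = 11.94, north 26.3 cos 27° = 23.43
Summing: 9.58 mi east, 32.17 mi north → (9.58, 32.17).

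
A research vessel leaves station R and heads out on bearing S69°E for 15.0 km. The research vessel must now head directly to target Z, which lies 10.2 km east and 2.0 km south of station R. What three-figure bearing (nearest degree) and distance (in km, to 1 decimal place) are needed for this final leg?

Leg 1 (S69°E, 15.0 km): east 15.0 sin 111° = 14.00, north 15.0 cos 111° = -5.38
Current position: (14.00, -5.38). Target: (10.2, -2.0). Remaining: Δeast = -3.80, Δnorth = 3.38.
Bearing = atan2(-3.80, 3.38) mod 360° = 311.59°; distance = √((-3.80)² + (3.38)²) = 5.086 km.

312°, 5.1 km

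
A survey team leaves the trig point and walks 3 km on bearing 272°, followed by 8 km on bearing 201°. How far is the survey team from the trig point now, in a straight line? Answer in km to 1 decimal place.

9.4 km

Leg 1 (272°, 3 km): east 3 sin 272° = -3.00, north 3 cos 272° = 0.10
Leg 2 (201°, 8 km): east 8 sin 201° = -2.87, north 8 cos 201° = -7.47
Net: -5.87 east, -7.36 north. Distance = √((-5.87)² + (-7.36)²) = 9.414 km.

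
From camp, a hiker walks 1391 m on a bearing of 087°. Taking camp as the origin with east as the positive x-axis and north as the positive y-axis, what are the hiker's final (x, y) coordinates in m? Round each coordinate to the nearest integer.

Leg 1 (087°, 1391 m): east 1391 sin 87° = 1389.09, north 1391 cos 87° = 72.80
Summing: 1389.09 m east, 72.80 m north → (1389, 73).

(1389, 73)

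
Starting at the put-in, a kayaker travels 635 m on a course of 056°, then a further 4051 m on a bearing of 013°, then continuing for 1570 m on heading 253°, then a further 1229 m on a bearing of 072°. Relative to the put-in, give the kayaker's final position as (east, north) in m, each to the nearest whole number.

Leg 1 (056°, 635 m): east 635 sin 56° = 526.44, north 635 cos 56° = 355.09
Leg 2 (013°, 4051 m): east 4051 sin 13° = 911.28, north 4051 cos 13° = 3947.17
Leg 3 (253°, 1570 m): east 1570 sin 253° = -1501.40, north 1570 cos 253° = -459.02
Leg 4 (072°, 1229 m): east 1229 sin 72° = 1168.85, north 1229 cos 72° = 379.78
Summing: 1105.17 m east, 4223.02 m north → (1105, 4223).

(1105, 4223)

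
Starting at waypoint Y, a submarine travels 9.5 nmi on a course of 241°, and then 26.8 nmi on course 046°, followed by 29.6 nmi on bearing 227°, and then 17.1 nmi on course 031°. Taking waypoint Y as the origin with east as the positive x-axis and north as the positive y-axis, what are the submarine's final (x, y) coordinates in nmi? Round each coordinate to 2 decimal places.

(-1.87, 8.48)

Leg 1 (241°, 9.5 nmi): east 9.5 sin 241° = -8.31, north 9.5 cos 241° = -4.61
Leg 2 (046°, 26.8 nmi): east 26.8 sin 46° = 19.28, north 26.8 cos 46° = 18.62
Leg 3 (227°, 29.6 nmi): east 29.6 sin 227° = -21.65, north 29.6 cos 227° = -20.19
Leg 4 (031°, 17.1 nmi): east 17.1 sin 31° = 8.81, north 17.1 cos 31° = 14.66
Summing: -1.87 nmi east, 8.48 nmi north → (-1.87, 8.48).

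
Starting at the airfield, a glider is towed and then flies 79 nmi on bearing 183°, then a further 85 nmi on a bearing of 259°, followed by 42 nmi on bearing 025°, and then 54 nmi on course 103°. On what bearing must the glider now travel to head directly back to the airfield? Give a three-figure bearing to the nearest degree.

014°

Leg 1 (183°, 79 nmi): east 79 sin 183° = -4.13, north 79 cos 183° = -78.89
Leg 2 (259°, 85 nmi): east 85 sin 259° = -83.44, north 85 cos 259° = -16.22
Leg 3 (025°, 42 nmi): east 42 sin 25° = 17.75, north 42 cos 25° = 38.06
Leg 4 (103°, 54 nmi): east 54 sin 103° = 52.62, north 54 cos 103° = -12.15
Net displacement: -17.21 east, -69.19 north. Direction back to start is (17.21, 69.19): bearing = atan2(17.21, 69.19) mod 360° = 13.97° ≈ 014°.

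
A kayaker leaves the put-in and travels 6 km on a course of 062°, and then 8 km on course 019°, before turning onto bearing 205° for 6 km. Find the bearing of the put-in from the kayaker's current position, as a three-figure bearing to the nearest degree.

Leg 1 (062°, 6 km): east 6 sin 62° = 5.30, north 6 cos 62° = 2.82
Leg 2 (019°, 8 km): east 8 sin 19° = 2.60, north 8 cos 19° = 7.56
Leg 3 (205°, 6 km): east 6 sin 205° = -2.54, north 6 cos 205° = -5.44
Net displacement: 5.37 east, 4.94 north. Direction back to start is (-5.37, -4.94): bearing = atan2(-5.37, -4.94) mod 360° = 227.35° ≈ 227°.

227°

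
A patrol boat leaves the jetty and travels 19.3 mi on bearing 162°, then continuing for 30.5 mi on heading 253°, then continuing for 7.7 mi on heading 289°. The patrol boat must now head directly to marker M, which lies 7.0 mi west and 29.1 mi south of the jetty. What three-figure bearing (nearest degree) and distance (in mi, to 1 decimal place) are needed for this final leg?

Leg 1 (162°, 19.3 mi): east 19.3 sin 162° = 5.96, north 19.3 cos 162° = -18.36
Leg 2 (253°, 30.5 mi): east 30.5 sin 253° = -29.17, north 30.5 cos 253° = -8.92
Leg 3 (289°, 7.7 mi): east 7.7 sin 289° = -7.28, north 7.7 cos 289° = 2.51
Current position: (-30.48, -24.77). Target: (-7.0, -29.1). Remaining: Δeast = 23.48, Δnorth = -4.33.
Bearing = atan2(23.48, -4.33) mod 360° = 100.46°; distance = √((23.48)² + (-4.33)²) = 23.880 mi.

100°, 23.9 mi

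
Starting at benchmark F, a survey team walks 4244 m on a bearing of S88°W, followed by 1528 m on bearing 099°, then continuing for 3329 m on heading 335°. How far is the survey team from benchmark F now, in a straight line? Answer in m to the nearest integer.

Leg 1 (S88°W, 4244 m): east 4244 sin 268° = -4241.41, north 4244 cos 268° = -148.11
Leg 2 (099°, 1528 m): east 1528 sin 99° = 1509.19, north 1528 cos 99° = -239.03
Leg 3 (335°, 3329 m): east 3329 sin 335° = -1406.90, north 3329 cos 335° = 3017.10
Net: -4139.12 east, 2629.95 north. Distance = √((-4139.12)² + (2629.95)²) = 4903.977 m.

4904 m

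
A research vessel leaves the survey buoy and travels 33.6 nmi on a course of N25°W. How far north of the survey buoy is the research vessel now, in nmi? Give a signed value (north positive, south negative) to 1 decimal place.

30.5 nmi

Leg 1 (N25°W, 33.6 nmi): east 33.6 sin 335° = -14.20, north 33.6 cos 335° = 30.45
Net north component: 30.45 nmi.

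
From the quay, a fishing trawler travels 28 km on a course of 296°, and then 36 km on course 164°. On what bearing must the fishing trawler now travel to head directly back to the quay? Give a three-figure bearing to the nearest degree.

Leg 1 (296°, 28 km): east 28 sin 296° = -25.17, north 28 cos 296° = 12.27
Leg 2 (164°, 36 km): east 36 sin 164° = 9.92, north 36 cos 164° = -34.61
Net displacement: -15.24 east, -22.33 north. Direction back to start is (15.24, 22.33): bearing = atan2(15.24, 22.33) mod 360° = 34.32° ≈ 034°.

034°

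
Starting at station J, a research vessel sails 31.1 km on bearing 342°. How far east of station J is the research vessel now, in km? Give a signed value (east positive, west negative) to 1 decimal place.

Leg 1 (342°, 31.1 km): east 31.1 sin 342° = -9.61, north 31.1 cos 342° = 29.58
Net east component: -9.61 km.

-9.6 km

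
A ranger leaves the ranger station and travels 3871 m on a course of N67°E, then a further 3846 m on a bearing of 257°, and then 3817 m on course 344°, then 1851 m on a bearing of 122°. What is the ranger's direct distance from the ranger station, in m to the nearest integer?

Leg 1 (N67°E, 3871 m): east 3871 sin 67° = 3563.27, north 3871 cos 67° = 1512.52
Leg 2 (257°, 3846 m): east 3846 sin 257° = -3747.43, north 3846 cos 257° = -865.16
Leg 3 (344°, 3817 m): east 3817 sin 344° = -1052.11, north 3817 cos 344° = 3669.14
Leg 4 (122°, 1851 m): east 1851 sin 122° = 1569.74, north 1851 cos 122° = -980.88
Net: 333.48 east, 3335.61 north. Distance = √((333.48)² + (3335.61)²) = 3352.242 m.

3352 m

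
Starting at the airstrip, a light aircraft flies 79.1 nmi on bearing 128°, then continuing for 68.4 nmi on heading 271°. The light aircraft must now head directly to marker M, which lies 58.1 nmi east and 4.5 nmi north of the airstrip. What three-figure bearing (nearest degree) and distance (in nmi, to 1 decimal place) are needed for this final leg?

051°, 82.6 nmi

Leg 1 (128°, 79.1 nmi): east 79.1 sin 128° = 62.33, north 79.1 cos 128° = -48.70
Leg 2 (271°, 68.4 nmi): east 68.4 sin 271° = -68.39, north 68.4 cos 271° = 1.19
Current position: (-6.06, -47.51). Target: (58.1, 4.5). Remaining: Δeast = 64.16, Δnorth = 52.01.
Bearing = atan2(64.16, 52.01) mod 360° = 50.97°; distance = √((64.16)² + (52.01)²) = 82.588 nmi.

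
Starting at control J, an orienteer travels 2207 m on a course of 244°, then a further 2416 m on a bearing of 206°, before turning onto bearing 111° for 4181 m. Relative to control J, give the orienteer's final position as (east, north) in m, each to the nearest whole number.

(861, -4637)

Leg 1 (244°, 2207 m): east 2207 sin 244° = -1983.64, north 2207 cos 244° = -967.49
Leg 2 (206°, 2416 m): east 2416 sin 206° = -1059.10, north 2416 cos 206° = -2171.49
Leg 3 (111°, 4181 m): east 4181 sin 111° = 3903.30, north 4181 cos 111° = -1498.34
Summing: 860.56 m east, -4637.31 m north → (861, -4637).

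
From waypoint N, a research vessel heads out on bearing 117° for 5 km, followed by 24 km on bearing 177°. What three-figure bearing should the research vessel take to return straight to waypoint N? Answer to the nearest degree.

Leg 1 (117°, 5 km): east 5 sin 117° = 4.46, north 5 cos 117° = -2.27
Leg 2 (177°, 24 km): east 24 sin 177° = 1.26, north 24 cos 177° = -23.97
Net displacement: 5.71 east, -26.24 north. Direction back to start is (-5.71, 26.24): bearing = atan2(-5.71, 26.24) mod 360° = 347.72° ≈ 348°.

348°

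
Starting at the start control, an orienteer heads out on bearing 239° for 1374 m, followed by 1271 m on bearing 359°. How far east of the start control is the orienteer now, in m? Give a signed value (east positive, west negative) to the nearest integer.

-1200 m

Leg 1 (239°, 1374 m): east 1374 sin 239° = -1177.75, north 1374 cos 239° = -707.66
Leg 2 (359°, 1271 m): east 1271 sin 359° = -22.18, north 1271 cos 359° = 1270.81
Net east component: -1199.93 m.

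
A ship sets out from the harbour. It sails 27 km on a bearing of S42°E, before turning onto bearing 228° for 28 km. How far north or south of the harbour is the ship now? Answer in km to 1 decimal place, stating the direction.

38.8 km south

Leg 1 (S42°E, 27 km): east 27 sin 138° = 18.07, north 27 cos 138° = -20.06
Leg 2 (228°, 28 km): east 28 sin 228° = -20.81, north 28 cos 228° = -18.74
Net north component: -38.80 km.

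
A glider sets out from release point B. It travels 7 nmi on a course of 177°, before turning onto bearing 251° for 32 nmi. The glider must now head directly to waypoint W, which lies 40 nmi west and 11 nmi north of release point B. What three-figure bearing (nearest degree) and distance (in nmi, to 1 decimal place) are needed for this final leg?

Leg 1 (177°, 7 nmi): east 7 sin 177° = 0.37, north 7 cos 177° = -6.99
Leg 2 (251°, 32 nmi): east 32 sin 251° = -30.26, north 32 cos 251° = -10.42
Current position: (-29.89, -17.41). Target: (-40, 11). Remaining: Δeast = -10.11, Δnorth = 28.41.
Bearing = atan2(-10.11, 28.41) mod 360° = 340.41°; distance = √((-10.11)² + (28.41)²) = 30.154 nmi.

340°, 30.2 nmi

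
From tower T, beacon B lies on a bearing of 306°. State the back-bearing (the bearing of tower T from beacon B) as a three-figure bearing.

Back-bearing = 306° − 180° = 126°.

126°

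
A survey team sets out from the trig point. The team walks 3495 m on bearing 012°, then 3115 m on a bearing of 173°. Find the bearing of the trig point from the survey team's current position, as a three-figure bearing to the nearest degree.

254°

Leg 1 (012°, 3495 m): east 3495 sin 12° = 726.65, north 3495 cos 12° = 3418.63
Leg 2 (173°, 3115 m): east 3115 sin 173° = 379.62, north 3115 cos 173° = -3091.78
Net displacement: 1106.27 east, 326.84 north. Direction back to start is (-1106.27, -326.84): bearing = atan2(-1106.27, -326.84) mod 360° = 253.54° ≈ 254°.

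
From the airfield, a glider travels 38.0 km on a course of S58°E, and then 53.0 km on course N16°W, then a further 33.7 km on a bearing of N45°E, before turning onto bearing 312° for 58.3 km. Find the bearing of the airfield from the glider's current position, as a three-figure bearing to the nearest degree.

179°

Leg 1 (S58°E, 38.0 km): east 38.0 sin 122° = 32.23, north 38.0 cos 122° = -20.14
Leg 2 (N16°W, 53.0 km): east 53.0 sin 344° = -14.61, north 53.0 cos 344° = 50.95
Leg 3 (N45°E, 33.7 km): east 33.7 sin 45° = 23.83, north 33.7 cos 45° = 23.83
Leg 4 (312°, 58.3 km): east 58.3 sin 312° = -43.33, north 58.3 cos 312° = 39.01
Net displacement: -1.88 east, 93.65 north. Direction back to start is (1.88, -93.65): bearing = atan2(1.88, -93.65) mod 360° = 178.85° ≈ 179°.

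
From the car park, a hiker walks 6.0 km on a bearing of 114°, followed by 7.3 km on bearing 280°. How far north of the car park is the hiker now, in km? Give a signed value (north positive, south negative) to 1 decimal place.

Leg 1 (114°, 6.0 km): east 6.0 sin 114° = 5.48, north 6.0 cos 114° = -2.44
Leg 2 (280°, 7.3 km): east 7.3 sin 280° = -7.19, north 7.3 cos 280° = 1.27
Net north component: -1.17 km.

-1.2 km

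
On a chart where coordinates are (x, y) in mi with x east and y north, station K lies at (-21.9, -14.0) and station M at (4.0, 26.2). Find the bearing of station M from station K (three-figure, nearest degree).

Δeast = 4.0 − -21.9 = 25.90; Δnorth = 26.2 − -14.0 = 40.20.
Bearing = atan2(Δeast, Δnorth) mod 360° = 32.79° ≈ 033°.

033°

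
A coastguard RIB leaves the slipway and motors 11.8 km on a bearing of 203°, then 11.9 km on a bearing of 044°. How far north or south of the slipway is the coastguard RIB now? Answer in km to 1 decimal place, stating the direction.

2.3 km south

Leg 1 (203°, 11.8 km): east 11.8 sin 203° = -4.61, north 11.8 cos 203° = -10.86
Leg 2 (044°, 11.9 km): east 11.9 sin 44° = 8.27, north 11.9 cos 44° = 8.56
Net north component: -2.30 km.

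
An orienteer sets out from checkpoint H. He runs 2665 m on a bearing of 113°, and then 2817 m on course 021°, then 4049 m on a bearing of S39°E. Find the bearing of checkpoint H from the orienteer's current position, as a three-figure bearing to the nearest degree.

285°

Leg 1 (113°, 2665 m): east 2665 sin 113° = 2453.15, north 2665 cos 113° = -1041.30
Leg 2 (021°, 2817 m): east 2817 sin 21° = 1009.52, north 2817 cos 21° = 2629.90
Leg 3 (S39°E, 4049 m): east 4049 sin 141° = 2548.12, north 4049 cos 141° = -3146.66
Net displacement: 6010.79 east, -1558.07 north. Direction back to start is (-6010.79, 1558.07): bearing = atan2(-6010.79, 1558.07) mod 360° = 284.53° ≈ 285°.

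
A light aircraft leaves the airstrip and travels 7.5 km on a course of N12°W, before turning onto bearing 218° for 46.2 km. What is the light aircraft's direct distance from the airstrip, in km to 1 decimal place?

Leg 1 (N12°W, 7.5 km): east 7.5 sin 348° = -1.56, north 7.5 cos 348° = 7.34
Leg 2 (218°, 46.2 km): east 46.2 sin 218° = -28.44, north 46.2 cos 218° = -36.41
Net: -30.00 east, -29.07 north. Distance = √((-30.00)² + (-29.07)²) = 41.776 km.

41.8 km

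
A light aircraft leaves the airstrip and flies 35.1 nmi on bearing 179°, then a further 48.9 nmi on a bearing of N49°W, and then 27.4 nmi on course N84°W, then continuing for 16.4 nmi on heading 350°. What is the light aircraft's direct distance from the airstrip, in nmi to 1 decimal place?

68.3 nmi

Leg 1 (179°, 35.1 nmi): east 35.1 sin 179° = 0.61, north 35.1 cos 179° = -35.09
Leg 2 (N49°W, 48.9 nmi): east 48.9 sin 311° = -36.91, north 48.9 cos 311° = 32.08
Leg 3 (N84°W, 27.4 nmi): east 27.4 sin 276° = -27.25, north 27.4 cos 276° = 2.86
Leg 4 (350°, 16.4 nmi): east 16.4 sin 350° = -2.85, north 16.4 cos 350° = 16.15
Net: -66.39 east, 16.00 north. Distance = √((-66.39)² + (16.00)²) = 68.292 nmi.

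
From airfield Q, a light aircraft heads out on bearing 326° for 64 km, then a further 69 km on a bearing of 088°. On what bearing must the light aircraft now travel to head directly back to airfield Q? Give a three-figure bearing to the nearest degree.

Leg 1 (326°, 64 km): east 64 sin 326° = -35.79, north 64 cos 326° = 53.06
Leg 2 (088°, 69 km): east 69 sin 88° = 68.96, north 69 cos 88° = 2.41
Net displacement: 33.17 east, 55.47 north. Direction back to start is (-33.17, -55.47): bearing = atan2(-33.17, -55.47) mod 360° = 210.88° ≈ 211°.

211°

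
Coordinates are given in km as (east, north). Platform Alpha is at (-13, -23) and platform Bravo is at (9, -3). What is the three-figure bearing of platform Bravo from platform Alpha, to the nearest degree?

Δeast = 9 − -13 = 22.00; Δnorth = -3 − -23 = 20.00.
Bearing = atan2(Δeast, Δnorth) mod 360° = 47.73° ≈ 048°.

048°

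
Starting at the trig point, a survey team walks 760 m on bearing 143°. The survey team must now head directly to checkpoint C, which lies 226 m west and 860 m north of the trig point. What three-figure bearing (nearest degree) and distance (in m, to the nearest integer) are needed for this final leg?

335°, 1618 m

Leg 1 (143°, 760 m): east 760 sin 143° = 457.38, north 760 cos 143° = -606.96
Current position: (457.38, -606.96). Target: (-226, 860). Remaining: Δeast = -683.38, Δnorth = 1466.96.
Bearing = atan2(-683.38, 1466.96) mod 360° = 335.02°; distance = √((-683.38)² + (1466.96)²) = 1618.329 m.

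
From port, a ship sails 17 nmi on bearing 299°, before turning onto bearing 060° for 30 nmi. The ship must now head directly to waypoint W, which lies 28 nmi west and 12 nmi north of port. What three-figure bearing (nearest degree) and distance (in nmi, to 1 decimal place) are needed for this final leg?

254°, 40.7 nmi

Leg 1 (299°, 17 nmi): east 17 sin 299° = -14.87, north 17 cos 299° = 8.24
Leg 2 (060°, 30 nmi): east 30 sin 60° = 25.98, north 30 cos 60° = 15.00
Current position: (11.11, 23.24). Target: (-28, 12). Remaining: Δeast = -39.11, Δnorth = -11.24.
Bearing = atan2(-39.11, -11.24) mod 360° = 253.96°; distance = √((-39.11)² + (-11.24)²) = 40.696 nmi.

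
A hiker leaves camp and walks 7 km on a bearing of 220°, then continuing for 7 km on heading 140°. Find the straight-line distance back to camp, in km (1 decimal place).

Leg 1 (220°, 7 km): east 7 sin 220° = -4.50, north 7 cos 220° = -5.36
Leg 2 (140°, 7 km): east 7 sin 140° = 4.50, north 7 cos 140° = -5.36
Net: 0.00 east, -10.72 north. Distance = √((0.00)² + (-10.72)²) = 10.725 km.

10.7 km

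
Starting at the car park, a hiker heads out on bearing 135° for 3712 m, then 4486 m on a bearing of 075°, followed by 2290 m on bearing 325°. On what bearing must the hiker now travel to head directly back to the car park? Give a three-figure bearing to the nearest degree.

266°

Leg 1 (135°, 3712 m): east 3712 sin 135° = 2624.78, north 3712 cos 135° = -2624.78
Leg 2 (075°, 4486 m): east 4486 sin 75° = 4333.14, north 4486 cos 75° = 1161.06
Leg 3 (325°, 2290 m): east 2290 sin 325° = -1313.49, north 2290 cos 325° = 1875.86
Net displacement: 5644.43 east, 412.14 north. Direction back to start is (-5644.43, -412.14): bearing = atan2(-5644.43, -412.14) mod 360° = 265.82° ≈ 266°.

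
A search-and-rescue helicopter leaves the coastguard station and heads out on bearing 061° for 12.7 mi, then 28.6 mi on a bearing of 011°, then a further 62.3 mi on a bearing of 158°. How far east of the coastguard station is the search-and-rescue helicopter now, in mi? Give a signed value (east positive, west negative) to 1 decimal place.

Leg 1 (061°, 12.7 mi): east 12.7 sin 61° = 11.11, north 12.7 cos 61° = 6.16
Leg 2 (011°, 28.6 mi): east 28.6 sin 11° = 5.46, north 28.6 cos 11° = 28.07
Leg 3 (158°, 62.3 mi): east 62.3 sin 158° = 23.34, north 62.3 cos 158° = -57.76
Net east component: 39.90 mi.

39.9 mi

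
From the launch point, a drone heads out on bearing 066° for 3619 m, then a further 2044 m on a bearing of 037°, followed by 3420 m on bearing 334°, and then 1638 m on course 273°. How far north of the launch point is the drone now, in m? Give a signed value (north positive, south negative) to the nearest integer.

6264 m

Leg 1 (066°, 3619 m): east 3619 sin 66° = 3306.12, north 3619 cos 66° = 1471.98
Leg 2 (037°, 2044 m): east 2044 sin 37° = 1230.11, north 2044 cos 37° = 1632.41
Leg 3 (334°, 3420 m): east 3420 sin 334° = -1499.23, north 3420 cos 334° = 3073.88
Leg 4 (273°, 1638 m): east 1638 sin 273° = -1635.76, north 1638 cos 273° = 85.73
Net north component: 6263.99 m.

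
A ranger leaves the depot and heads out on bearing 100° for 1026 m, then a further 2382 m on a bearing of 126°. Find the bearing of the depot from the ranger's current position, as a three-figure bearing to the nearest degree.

298°

Leg 1 (100°, 1026 m): east 1026 sin 100° = 1010.41, north 1026 cos 100° = -178.16
Leg 2 (126°, 2382 m): east 2382 sin 126° = 1927.08, north 2382 cos 126° = -1400.10
Net displacement: 2937.49 east, -1578.27 north. Direction back to start is (-2937.49, 1578.27): bearing = atan2(-2937.49, 1578.27) mod 360° = 298.25° ≈ 298°.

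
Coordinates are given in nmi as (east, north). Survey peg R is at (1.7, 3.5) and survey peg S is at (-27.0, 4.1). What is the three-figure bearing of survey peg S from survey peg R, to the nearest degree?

Δeast = -27.0 − 1.7 = -28.70; Δnorth = 4.1 − 3.5 = 0.60.
Bearing = atan2(Δeast, Δnorth) mod 360° = 271.20° ≈ 271°.

271°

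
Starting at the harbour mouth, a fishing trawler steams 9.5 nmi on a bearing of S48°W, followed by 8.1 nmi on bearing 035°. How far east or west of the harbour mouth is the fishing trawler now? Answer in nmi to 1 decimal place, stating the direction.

2.4 nmi west

Leg 1 (S48°W, 9.5 nmi): east 9.5 sin 228° = -7.06, north 9.5 cos 228° = -6.36
Leg 2 (035°, 8.1 nmi): east 8.1 sin 35° = 4.65, north 8.1 cos 35° = 6.64
Net east component: -2.41 nmi.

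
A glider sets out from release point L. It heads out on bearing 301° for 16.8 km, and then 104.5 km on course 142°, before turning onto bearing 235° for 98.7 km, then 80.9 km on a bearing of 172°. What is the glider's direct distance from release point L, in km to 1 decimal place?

Leg 1 (301°, 16.8 km): east 16.8 sin 301° = -14.40, north 16.8 cos 301° = 8.65
Leg 2 (142°, 104.5 km): east 104.5 sin 142° = 64.34, north 104.5 cos 142° = -82.35
Leg 3 (235°, 98.7 km): east 98.7 sin 235° = -80.85, north 98.7 cos 235° = -56.61
Leg 4 (172°, 80.9 km): east 80.9 sin 172° = 11.26, north 80.9 cos 172° = -80.11
Net: -19.65 east, -210.42 north. Distance = √((-19.65)² + (-210.42)²) = 211.335 km.

211.3 km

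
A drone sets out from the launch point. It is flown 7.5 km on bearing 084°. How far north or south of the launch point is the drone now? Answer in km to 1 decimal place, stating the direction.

0.8 km north

Leg 1 (084°, 7.5 km): east 7.5 sin 84° = 7.46, north 7.5 cos 84° = 0.78
Net north component: 0.78 km.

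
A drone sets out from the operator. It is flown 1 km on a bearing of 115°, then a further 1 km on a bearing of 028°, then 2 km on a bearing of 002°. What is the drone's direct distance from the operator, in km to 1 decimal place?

2.9 km

Leg 1 (115°, 1 km): east 1 sin 115° = 0.91, north 1 cos 115° = -0.42
Leg 2 (028°, 1 km): east 1 sin 28° = 0.47, north 1 cos 28° = 0.88
Leg 3 (002°, 2 km): east 2 sin 2° = 0.07, north 2 cos 2° = 2.00
Net: 1.45 east, 2.46 north. Distance = √((1.45)² + (2.46)²) = 2.853 km.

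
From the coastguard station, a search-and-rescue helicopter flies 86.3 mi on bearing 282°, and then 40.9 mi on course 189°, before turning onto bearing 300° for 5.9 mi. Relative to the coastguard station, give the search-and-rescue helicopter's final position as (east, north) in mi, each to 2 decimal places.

Leg 1 (282°, 86.3 mi): east 86.3 sin 282° = -84.41, north 86.3 cos 282° = 17.94
Leg 2 (189°, 40.9 mi): east 40.9 sin 189° = -6.40, north 40.9 cos 189° = -40.40
Leg 3 (300°, 5.9 mi): east 5.9 sin 300° = -5.11, north 5.9 cos 300° = 2.95
Summing: -95.92 mi east, -19.50 mi north → (-95.92, -19.50).

(-95.92, -19.50)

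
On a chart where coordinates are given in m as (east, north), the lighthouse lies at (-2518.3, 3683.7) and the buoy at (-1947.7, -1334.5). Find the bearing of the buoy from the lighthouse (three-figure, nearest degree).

174°

Δeast = -1947.7 − -2518.3 = 570.60; Δnorth = -1334.5 − 3683.7 = -5018.20.
Bearing = atan2(Δeast, Δnorth) mod 360° = 173.51° ≈ 174°.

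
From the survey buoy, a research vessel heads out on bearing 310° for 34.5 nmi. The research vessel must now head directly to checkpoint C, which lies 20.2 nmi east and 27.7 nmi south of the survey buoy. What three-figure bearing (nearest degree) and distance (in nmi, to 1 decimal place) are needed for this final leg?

Leg 1 (310°, 34.5 nmi): east 34.5 sin 310° = -26.43, north 34.5 cos 310° = 22.18
Current position: (-26.43, 22.18). Target: (20.2, -27.7). Remaining: Δeast = 46.63, Δnorth = -49.88.
Bearing = atan2(46.63, -49.88) mod 360° = 136.93°; distance = √((46.63)² + (-49.88)²) = 68.278 nmi.

137°, 68.3 nmi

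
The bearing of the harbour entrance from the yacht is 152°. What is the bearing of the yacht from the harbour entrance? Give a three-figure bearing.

332°

Back-bearing = 152° + 180° = 332°.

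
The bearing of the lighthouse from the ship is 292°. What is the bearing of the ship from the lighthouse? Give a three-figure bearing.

Back-bearing = 292° − 180° = 112°.

112°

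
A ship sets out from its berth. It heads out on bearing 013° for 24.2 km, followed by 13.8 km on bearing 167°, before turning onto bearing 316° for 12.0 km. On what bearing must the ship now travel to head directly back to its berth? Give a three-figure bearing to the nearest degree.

181°

Leg 1 (013°, 24.2 km): east 24.2 sin 13° = 5.44, north 24.2 cos 13° = 23.58
Leg 2 (167°, 13.8 km): east 13.8 sin 167° = 3.10, north 13.8 cos 167° = -13.45
Leg 3 (316°, 12.0 km): east 12.0 sin 316° = -8.34, north 12.0 cos 316° = 8.63
Net displacement: 0.21 east, 18.77 north. Direction back to start is (-0.21, -18.77): bearing = atan2(-0.21, -18.77) mod 360° = 180.65° ≈ 181°.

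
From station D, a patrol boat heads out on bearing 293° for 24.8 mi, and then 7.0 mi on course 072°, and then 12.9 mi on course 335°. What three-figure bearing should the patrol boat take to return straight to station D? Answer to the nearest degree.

137°

Leg 1 (293°, 24.8 mi): east 24.8 sin 293° = -22.83, north 24.8 cos 293° = 9.69
Leg 2 (072°, 7.0 mi): east 7.0 sin 72° = 6.66, north 7.0 cos 72° = 2.16
Leg 3 (335°, 12.9 mi): east 12.9 sin 335° = -5.45, north 12.9 cos 335° = 11.69
Net displacement: -21.62 east, 23.54 north. Direction back to start is (21.62, -23.54): bearing = atan2(21.62, -23.54) mod 360° = 137.44° ≈ 137°.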